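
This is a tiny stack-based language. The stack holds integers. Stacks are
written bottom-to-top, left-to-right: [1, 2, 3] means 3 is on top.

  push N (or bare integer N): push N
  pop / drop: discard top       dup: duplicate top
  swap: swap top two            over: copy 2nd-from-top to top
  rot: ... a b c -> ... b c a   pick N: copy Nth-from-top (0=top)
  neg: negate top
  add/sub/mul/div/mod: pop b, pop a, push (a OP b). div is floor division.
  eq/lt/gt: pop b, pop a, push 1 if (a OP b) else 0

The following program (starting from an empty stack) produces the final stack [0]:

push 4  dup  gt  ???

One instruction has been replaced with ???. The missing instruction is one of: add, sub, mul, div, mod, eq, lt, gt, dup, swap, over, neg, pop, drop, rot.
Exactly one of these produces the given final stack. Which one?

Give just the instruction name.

Stack before ???: [0]
Stack after ???:  [0]
The instruction that transforms [0] -> [0] is: neg

Answer: neg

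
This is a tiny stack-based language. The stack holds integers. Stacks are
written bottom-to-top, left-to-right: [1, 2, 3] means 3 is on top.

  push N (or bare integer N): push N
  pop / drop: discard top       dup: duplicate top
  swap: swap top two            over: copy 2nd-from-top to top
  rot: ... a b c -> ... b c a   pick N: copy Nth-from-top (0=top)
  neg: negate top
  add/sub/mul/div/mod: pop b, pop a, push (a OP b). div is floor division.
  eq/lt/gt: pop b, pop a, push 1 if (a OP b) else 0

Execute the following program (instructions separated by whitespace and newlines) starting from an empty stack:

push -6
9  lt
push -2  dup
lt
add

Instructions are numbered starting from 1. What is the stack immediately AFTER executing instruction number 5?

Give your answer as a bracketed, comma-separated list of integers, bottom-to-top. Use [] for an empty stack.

Step 1 ('push -6'): [-6]
Step 2 ('9'): [-6, 9]
Step 3 ('lt'): [1]
Step 4 ('push -2'): [1, -2]
Step 5 ('dup'): [1, -2, -2]

Answer: [1, -2, -2]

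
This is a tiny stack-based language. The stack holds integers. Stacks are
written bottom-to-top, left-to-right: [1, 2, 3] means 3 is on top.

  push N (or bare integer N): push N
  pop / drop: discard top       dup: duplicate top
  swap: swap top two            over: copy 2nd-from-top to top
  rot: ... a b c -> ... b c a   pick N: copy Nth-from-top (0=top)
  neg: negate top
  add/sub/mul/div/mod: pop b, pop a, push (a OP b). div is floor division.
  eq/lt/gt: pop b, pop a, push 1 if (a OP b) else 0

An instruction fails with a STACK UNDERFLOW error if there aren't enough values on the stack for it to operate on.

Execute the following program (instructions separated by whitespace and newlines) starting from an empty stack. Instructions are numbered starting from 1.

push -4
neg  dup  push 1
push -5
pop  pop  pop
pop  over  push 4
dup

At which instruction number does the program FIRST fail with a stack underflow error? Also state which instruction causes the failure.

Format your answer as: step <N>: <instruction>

Answer: step 10: over

Derivation:
Step 1 ('push -4'): stack = [-4], depth = 1
Step 2 ('neg'): stack = [4], depth = 1
Step 3 ('dup'): stack = [4, 4], depth = 2
Step 4 ('push 1'): stack = [4, 4, 1], depth = 3
Step 5 ('push -5'): stack = [4, 4, 1, -5], depth = 4
Step 6 ('pop'): stack = [4, 4, 1], depth = 3
Step 7 ('pop'): stack = [4, 4], depth = 2
Step 8 ('pop'): stack = [4], depth = 1
Step 9 ('pop'): stack = [], depth = 0
Step 10 ('over'): needs 2 value(s) but depth is 0 — STACK UNDERFLOW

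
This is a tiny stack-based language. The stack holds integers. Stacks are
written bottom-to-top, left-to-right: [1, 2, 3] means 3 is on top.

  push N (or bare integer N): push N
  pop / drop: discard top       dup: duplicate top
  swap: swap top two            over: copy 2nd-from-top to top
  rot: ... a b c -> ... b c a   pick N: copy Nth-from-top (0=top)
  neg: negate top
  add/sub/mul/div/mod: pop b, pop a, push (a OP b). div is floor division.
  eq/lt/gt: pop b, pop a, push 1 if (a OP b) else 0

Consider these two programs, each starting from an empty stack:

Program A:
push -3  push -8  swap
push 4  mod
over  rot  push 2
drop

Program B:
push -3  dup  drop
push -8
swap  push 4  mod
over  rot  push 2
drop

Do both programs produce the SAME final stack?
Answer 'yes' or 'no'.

Answer: yes

Derivation:
Program A trace:
  After 'push -3': [-3]
  After 'push -8': [-3, -8]
  After 'swap': [-8, -3]
  After 'push 4': [-8, -3, 4]
  After 'mod': [-8, 1]
  After 'over': [-8, 1, -8]
  After 'rot': [1, -8, -8]
  After 'push 2': [1, -8, -8, 2]
  After 'drop': [1, -8, -8]
Program A final stack: [1, -8, -8]

Program B trace:
  After 'push -3': [-3]
  After 'dup': [-3, -3]
  After 'drop': [-3]
  After 'push -8': [-3, -8]
  After 'swap': [-8, -3]
  After 'push 4': [-8, -3, 4]
  After 'mod': [-8, 1]
  After 'over': [-8, 1, -8]
  After 'rot': [1, -8, -8]
  After 'push 2': [1, -8, -8, 2]
  After 'drop': [1, -8, -8]
Program B final stack: [1, -8, -8]
Same: yes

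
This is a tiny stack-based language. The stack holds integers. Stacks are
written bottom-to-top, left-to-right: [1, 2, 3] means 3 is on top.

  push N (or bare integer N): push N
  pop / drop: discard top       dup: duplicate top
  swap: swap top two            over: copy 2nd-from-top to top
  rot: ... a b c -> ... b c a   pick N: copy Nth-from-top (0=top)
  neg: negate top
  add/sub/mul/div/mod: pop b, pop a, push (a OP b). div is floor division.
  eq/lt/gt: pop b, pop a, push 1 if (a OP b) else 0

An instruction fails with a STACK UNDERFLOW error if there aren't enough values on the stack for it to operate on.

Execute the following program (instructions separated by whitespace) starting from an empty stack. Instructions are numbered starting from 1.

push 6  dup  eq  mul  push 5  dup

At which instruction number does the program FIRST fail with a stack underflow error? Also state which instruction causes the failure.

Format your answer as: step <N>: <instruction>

Answer: step 4: mul

Derivation:
Step 1 ('push 6'): stack = [6], depth = 1
Step 2 ('dup'): stack = [6, 6], depth = 2
Step 3 ('eq'): stack = [1], depth = 1
Step 4 ('mul'): needs 2 value(s) but depth is 1 — STACK UNDERFLOW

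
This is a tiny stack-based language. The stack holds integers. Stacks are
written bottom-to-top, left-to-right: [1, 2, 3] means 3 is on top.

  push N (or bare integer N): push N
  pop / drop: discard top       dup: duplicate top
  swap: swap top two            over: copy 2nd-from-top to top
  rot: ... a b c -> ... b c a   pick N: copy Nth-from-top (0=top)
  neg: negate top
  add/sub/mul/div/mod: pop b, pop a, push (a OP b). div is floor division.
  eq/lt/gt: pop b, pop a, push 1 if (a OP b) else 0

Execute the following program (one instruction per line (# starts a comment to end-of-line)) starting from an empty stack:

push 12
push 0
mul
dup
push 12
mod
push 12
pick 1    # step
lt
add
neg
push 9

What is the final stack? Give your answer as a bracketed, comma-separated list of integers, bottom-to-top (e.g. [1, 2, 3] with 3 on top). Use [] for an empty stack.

Answer: [0, 0, 9]

Derivation:
After 'push 12': [12]
After 'push 0': [12, 0]
After 'mul': [0]
After 'dup': [0, 0]
After 'push 12': [0, 0, 12]
After 'mod': [0, 0]
After 'push 12': [0, 0, 12]
After 'pick 1': [0, 0, 12, 0]
After 'lt': [0, 0, 0]
After 'add': [0, 0]
After 'neg': [0, 0]
After 'push 9': [0, 0, 9]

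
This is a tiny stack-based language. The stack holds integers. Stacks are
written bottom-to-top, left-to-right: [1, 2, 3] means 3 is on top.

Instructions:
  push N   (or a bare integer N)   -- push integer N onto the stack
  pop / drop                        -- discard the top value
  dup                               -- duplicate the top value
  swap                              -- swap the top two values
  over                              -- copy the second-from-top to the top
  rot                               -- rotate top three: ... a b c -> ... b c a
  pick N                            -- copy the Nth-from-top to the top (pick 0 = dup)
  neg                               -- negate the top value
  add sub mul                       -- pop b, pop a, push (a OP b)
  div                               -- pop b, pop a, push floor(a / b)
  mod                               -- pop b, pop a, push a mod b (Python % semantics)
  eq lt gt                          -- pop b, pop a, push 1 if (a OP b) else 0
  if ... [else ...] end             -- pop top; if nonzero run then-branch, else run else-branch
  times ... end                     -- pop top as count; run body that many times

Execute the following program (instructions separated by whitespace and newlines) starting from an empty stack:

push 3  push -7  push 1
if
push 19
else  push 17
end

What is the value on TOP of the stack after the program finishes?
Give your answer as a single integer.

After 'push 3': [3]
After 'push -7': [3, -7]
After 'push 1': [3, -7, 1]
After 'if': [3, -7]
After 'push 19': [3, -7, 19]

Answer: 19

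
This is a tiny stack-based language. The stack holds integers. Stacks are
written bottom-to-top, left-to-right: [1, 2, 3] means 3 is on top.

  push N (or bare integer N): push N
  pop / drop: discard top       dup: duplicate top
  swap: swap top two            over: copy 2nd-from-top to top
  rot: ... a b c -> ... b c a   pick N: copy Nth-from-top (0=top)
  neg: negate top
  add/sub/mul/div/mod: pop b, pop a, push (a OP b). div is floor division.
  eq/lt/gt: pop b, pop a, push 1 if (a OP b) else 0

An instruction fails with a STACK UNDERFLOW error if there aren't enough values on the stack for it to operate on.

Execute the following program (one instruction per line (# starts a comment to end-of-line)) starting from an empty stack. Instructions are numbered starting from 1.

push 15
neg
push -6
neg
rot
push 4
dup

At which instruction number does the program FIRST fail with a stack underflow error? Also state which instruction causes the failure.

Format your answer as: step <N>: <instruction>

Step 1 ('push 15'): stack = [15], depth = 1
Step 2 ('neg'): stack = [-15], depth = 1
Step 3 ('push -6'): stack = [-15, -6], depth = 2
Step 4 ('neg'): stack = [-15, 6], depth = 2
Step 5 ('rot'): needs 3 value(s) but depth is 2 — STACK UNDERFLOW

Answer: step 5: rot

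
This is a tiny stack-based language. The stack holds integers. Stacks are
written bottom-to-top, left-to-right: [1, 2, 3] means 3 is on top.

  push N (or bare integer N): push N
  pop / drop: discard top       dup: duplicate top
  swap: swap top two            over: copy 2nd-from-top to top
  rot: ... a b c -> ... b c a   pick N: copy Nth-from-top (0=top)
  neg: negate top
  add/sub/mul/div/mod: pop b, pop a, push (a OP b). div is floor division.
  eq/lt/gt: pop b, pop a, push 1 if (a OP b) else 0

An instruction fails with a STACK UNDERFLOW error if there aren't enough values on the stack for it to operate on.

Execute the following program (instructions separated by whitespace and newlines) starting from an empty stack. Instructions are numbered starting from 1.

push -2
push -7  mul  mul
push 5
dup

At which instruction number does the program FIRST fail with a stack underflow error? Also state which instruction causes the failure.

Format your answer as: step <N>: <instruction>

Step 1 ('push -2'): stack = [-2], depth = 1
Step 2 ('push -7'): stack = [-2, -7], depth = 2
Step 3 ('mul'): stack = [14], depth = 1
Step 4 ('mul'): needs 2 value(s) but depth is 1 — STACK UNDERFLOW

Answer: step 4: mul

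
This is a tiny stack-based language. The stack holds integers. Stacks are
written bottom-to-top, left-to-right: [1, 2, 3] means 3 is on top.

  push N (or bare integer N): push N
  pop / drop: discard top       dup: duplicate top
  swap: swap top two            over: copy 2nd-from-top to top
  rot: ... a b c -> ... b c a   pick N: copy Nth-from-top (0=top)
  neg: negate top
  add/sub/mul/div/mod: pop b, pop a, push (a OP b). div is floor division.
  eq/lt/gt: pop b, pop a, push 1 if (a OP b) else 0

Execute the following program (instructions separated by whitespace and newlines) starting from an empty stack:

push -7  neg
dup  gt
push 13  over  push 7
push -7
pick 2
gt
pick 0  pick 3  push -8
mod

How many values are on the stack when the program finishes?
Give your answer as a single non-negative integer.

Answer: 7

Derivation:
After 'push -7': stack = [-7] (depth 1)
After 'neg': stack = [7] (depth 1)
After 'dup': stack = [7, 7] (depth 2)
After 'gt': stack = [0] (depth 1)
After 'push 13': stack = [0, 13] (depth 2)
After 'over': stack = [0, 13, 0] (depth 3)
After 'push 7': stack = [0, 13, 0, 7] (depth 4)
After 'push -7': stack = [0, 13, 0, 7, -7] (depth 5)
After 'pick 2': stack = [0, 13, 0, 7, -7, 0] (depth 6)
After 'gt': stack = [0, 13, 0, 7, 0] (depth 5)
After 'pick 0': stack = [0, 13, 0, 7, 0, 0] (depth 6)
After 'pick 3': stack = [0, 13, 0, 7, 0, 0, 0] (depth 7)
After 'push -8': stack = [0, 13, 0, 7, 0, 0, 0, -8] (depth 8)
After 'mod': stack = [0, 13, 0, 7, 0, 0, 0] (depth 7)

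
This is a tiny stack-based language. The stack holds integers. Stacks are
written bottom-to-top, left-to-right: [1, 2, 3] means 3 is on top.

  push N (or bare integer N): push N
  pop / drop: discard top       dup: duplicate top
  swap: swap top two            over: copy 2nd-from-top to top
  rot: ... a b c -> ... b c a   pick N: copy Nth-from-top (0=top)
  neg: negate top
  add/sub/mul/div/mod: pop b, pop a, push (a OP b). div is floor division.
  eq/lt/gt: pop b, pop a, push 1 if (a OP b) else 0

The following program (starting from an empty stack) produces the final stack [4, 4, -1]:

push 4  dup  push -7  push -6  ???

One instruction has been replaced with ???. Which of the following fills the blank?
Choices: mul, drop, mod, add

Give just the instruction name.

Answer: mod

Derivation:
Stack before ???: [4, 4, -7, -6]
Stack after ???:  [4, 4, -1]
Checking each choice:
  mul: produces [4, 4, 42]
  drop: produces [4, 4, -7]
  mod: MATCH
  add: produces [4, 4, -13]


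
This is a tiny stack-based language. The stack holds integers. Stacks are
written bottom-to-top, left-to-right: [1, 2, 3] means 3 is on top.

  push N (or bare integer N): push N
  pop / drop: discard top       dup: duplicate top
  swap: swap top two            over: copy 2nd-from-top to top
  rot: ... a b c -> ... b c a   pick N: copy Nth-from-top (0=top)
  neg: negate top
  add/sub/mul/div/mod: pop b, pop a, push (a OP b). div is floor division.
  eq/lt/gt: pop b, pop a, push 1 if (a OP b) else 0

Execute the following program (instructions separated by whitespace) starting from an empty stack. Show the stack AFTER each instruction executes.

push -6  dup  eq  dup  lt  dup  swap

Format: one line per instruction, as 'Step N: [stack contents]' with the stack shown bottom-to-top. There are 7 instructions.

Step 1: [-6]
Step 2: [-6, -6]
Step 3: [1]
Step 4: [1, 1]
Step 5: [0]
Step 6: [0, 0]
Step 7: [0, 0]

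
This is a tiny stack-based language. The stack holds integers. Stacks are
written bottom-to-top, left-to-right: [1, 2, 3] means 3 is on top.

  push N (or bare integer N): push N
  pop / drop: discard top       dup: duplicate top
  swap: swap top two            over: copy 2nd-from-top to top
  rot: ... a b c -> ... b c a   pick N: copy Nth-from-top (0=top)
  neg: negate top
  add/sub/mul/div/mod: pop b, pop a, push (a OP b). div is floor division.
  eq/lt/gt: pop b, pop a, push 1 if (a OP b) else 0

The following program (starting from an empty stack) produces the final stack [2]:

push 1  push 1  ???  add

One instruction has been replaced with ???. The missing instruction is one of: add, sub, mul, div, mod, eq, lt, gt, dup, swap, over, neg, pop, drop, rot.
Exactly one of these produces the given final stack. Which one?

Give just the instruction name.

Answer: swap

Derivation:
Stack before ???: [1, 1]
Stack after ???:  [1, 1]
The instruction that transforms [1, 1] -> [1, 1] is: swap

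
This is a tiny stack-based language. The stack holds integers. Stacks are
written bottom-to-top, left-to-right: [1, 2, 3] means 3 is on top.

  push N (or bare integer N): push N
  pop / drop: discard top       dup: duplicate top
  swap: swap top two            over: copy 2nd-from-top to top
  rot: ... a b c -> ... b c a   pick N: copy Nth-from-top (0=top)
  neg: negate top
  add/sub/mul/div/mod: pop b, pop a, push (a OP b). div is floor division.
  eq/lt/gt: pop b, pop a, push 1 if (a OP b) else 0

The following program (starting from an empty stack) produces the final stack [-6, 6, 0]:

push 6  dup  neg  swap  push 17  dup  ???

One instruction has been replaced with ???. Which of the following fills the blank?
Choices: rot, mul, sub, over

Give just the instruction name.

Answer: sub

Derivation:
Stack before ???: [-6, 6, 17, 17]
Stack after ???:  [-6, 6, 0]
Checking each choice:
  rot: produces [-6, 17, 17, 6]
  mul: produces [-6, 6, 289]
  sub: MATCH
  over: produces [-6, 6, 17, 17, 17]


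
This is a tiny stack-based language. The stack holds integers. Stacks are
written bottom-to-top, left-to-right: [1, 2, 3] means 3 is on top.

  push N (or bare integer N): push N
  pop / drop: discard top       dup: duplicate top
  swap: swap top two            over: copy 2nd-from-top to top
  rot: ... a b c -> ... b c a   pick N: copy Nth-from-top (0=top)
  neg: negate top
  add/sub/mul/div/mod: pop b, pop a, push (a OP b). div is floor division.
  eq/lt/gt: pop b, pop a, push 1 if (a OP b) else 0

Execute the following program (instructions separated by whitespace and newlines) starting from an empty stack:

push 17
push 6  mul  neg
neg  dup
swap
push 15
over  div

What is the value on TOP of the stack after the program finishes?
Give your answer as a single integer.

Answer: 0

Derivation:
After 'push 17': [17]
After 'push 6': [17, 6]
After 'mul': [102]
After 'neg': [-102]
After 'neg': [102]
After 'dup': [102, 102]
After 'swap': [102, 102]
After 'push 15': [102, 102, 15]
After 'over': [102, 102, 15, 102]
After 'div': [102, 102, 0]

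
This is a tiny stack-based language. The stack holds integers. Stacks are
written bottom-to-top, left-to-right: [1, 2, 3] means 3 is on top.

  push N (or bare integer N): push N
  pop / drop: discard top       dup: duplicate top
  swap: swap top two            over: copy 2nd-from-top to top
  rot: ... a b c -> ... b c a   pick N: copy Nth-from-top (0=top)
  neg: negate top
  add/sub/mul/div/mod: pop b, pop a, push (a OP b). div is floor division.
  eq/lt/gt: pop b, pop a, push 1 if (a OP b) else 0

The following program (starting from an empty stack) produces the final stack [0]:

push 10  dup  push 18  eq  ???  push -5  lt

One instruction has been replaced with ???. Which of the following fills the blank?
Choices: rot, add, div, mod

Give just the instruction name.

Stack before ???: [10, 0]
Stack after ???:  [10]
Checking each choice:
  rot: stack underflow (need 3, have 2)
  add: MATCH
  div: division by zero
  mod: modulo by zero


Answer: add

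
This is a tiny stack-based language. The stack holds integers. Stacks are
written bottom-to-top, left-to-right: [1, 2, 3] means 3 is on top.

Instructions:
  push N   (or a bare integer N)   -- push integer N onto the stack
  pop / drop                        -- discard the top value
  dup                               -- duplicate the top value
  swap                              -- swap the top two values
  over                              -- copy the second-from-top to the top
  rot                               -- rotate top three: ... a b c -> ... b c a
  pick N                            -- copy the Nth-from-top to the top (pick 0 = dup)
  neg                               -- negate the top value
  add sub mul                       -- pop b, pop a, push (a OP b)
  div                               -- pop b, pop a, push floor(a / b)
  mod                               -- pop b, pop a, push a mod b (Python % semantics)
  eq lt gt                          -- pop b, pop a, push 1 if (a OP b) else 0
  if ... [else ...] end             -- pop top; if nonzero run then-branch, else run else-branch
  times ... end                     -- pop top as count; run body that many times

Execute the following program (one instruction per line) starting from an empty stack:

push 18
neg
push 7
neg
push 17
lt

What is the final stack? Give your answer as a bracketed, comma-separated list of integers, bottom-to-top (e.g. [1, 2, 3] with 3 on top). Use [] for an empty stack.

After 'push 18': [18]
After 'neg': [-18]
After 'push 7': [-18, 7]
After 'neg': [-18, -7]
After 'push 17': [-18, -7, 17]
After 'lt': [-18, 1]

Answer: [-18, 1]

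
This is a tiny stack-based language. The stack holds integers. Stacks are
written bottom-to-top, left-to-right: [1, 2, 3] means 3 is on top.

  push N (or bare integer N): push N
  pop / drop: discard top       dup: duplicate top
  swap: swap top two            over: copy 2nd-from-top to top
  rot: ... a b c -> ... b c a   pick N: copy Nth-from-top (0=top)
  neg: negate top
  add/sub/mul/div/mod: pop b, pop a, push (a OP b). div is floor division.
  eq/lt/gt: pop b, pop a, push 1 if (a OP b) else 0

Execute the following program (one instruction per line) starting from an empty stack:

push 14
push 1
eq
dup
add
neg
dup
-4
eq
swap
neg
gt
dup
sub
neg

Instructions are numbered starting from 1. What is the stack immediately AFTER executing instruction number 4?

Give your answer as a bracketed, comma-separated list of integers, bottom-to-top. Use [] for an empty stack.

Answer: [0, 0]

Derivation:
Step 1 ('push 14'): [14]
Step 2 ('push 1'): [14, 1]
Step 3 ('eq'): [0]
Step 4 ('dup'): [0, 0]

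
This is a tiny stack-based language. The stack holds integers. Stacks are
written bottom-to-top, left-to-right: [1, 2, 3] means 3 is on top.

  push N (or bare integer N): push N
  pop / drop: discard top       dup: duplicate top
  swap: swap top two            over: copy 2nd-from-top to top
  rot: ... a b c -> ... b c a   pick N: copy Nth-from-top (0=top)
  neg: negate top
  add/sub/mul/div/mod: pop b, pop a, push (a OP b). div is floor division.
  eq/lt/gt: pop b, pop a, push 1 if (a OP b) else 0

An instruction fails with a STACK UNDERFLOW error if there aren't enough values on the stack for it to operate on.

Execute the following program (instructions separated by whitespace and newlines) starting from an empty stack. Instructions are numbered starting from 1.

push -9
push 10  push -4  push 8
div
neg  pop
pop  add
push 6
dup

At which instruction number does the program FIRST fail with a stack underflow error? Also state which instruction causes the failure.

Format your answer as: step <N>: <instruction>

Answer: step 9: add

Derivation:
Step 1 ('push -9'): stack = [-9], depth = 1
Step 2 ('push 10'): stack = [-9, 10], depth = 2
Step 3 ('push -4'): stack = [-9, 10, -4], depth = 3
Step 4 ('push 8'): stack = [-9, 10, -4, 8], depth = 4
Step 5 ('div'): stack = [-9, 10, -1], depth = 3
Step 6 ('neg'): stack = [-9, 10, 1], depth = 3
Step 7 ('pop'): stack = [-9, 10], depth = 2
Step 8 ('pop'): stack = [-9], depth = 1
Step 9 ('add'): needs 2 value(s) but depth is 1 — STACK UNDERFLOW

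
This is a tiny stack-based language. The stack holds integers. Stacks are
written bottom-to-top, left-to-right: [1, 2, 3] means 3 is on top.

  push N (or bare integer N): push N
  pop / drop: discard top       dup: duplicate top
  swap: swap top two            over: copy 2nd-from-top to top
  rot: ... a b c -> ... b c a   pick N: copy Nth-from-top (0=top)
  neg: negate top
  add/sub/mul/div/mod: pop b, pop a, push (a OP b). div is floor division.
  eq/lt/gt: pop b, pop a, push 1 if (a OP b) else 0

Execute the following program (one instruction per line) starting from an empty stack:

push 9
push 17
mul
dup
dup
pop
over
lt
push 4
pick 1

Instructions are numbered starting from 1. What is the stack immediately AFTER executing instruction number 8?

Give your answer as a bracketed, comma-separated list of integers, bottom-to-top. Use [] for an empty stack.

Step 1 ('push 9'): [9]
Step 2 ('push 17'): [9, 17]
Step 3 ('mul'): [153]
Step 4 ('dup'): [153, 153]
Step 5 ('dup'): [153, 153, 153]
Step 6 ('pop'): [153, 153]
Step 7 ('over'): [153, 153, 153]
Step 8 ('lt'): [153, 0]

Answer: [153, 0]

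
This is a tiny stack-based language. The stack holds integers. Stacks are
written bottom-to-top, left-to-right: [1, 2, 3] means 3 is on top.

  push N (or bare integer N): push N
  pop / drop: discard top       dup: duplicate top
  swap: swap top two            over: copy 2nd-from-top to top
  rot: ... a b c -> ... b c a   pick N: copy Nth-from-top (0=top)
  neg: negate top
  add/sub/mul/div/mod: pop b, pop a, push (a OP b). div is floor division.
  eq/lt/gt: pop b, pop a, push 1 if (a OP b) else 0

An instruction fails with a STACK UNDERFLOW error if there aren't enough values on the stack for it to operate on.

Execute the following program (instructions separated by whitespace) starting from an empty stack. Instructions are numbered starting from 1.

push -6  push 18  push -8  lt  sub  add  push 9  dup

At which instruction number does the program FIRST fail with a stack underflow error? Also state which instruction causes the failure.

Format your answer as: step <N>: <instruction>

Step 1 ('push -6'): stack = [-6], depth = 1
Step 2 ('push 18'): stack = [-6, 18], depth = 2
Step 3 ('push -8'): stack = [-6, 18, -8], depth = 3
Step 4 ('lt'): stack = [-6, 0], depth = 2
Step 5 ('sub'): stack = [-6], depth = 1
Step 6 ('add'): needs 2 value(s) but depth is 1 — STACK UNDERFLOW

Answer: step 6: add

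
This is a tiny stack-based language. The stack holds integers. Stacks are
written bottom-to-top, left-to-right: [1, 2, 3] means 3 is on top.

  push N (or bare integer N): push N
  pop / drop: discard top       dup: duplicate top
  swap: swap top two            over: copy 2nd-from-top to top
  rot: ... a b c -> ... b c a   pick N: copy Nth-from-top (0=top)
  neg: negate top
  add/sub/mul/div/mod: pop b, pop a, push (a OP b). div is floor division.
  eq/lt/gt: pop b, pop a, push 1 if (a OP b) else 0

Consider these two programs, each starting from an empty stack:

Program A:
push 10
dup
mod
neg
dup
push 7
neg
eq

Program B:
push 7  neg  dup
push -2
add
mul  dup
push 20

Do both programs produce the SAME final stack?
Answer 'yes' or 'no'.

Answer: no

Derivation:
Program A trace:
  After 'push 10': [10]
  After 'dup': [10, 10]
  After 'mod': [0]
  After 'neg': [0]
  After 'dup': [0, 0]
  After 'push 7': [0, 0, 7]
  After 'neg': [0, 0, -7]
  After 'eq': [0, 0]
Program A final stack: [0, 0]

Program B trace:
  After 'push 7': [7]
  After 'neg': [-7]
  After 'dup': [-7, -7]
  After 'push -2': [-7, -7, -2]
  After 'add': [-7, -9]
  After 'mul': [63]
  After 'dup': [63, 63]
  After 'push 20': [63, 63, 20]
Program B final stack: [63, 63, 20]
Same: no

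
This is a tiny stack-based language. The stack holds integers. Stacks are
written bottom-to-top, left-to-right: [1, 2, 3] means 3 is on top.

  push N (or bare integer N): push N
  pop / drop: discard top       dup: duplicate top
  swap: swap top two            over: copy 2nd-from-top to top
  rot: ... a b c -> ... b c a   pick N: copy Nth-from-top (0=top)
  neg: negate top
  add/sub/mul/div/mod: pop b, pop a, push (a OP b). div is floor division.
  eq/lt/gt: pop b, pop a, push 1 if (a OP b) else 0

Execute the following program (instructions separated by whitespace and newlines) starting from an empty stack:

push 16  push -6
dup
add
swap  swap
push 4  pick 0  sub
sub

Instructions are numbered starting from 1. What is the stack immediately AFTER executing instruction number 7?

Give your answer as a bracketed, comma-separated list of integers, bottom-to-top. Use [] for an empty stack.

Step 1 ('push 16'): [16]
Step 2 ('push -6'): [16, -6]
Step 3 ('dup'): [16, -6, -6]
Step 4 ('add'): [16, -12]
Step 5 ('swap'): [-12, 16]
Step 6 ('swap'): [16, -12]
Step 7 ('push 4'): [16, -12, 4]

Answer: [16, -12, 4]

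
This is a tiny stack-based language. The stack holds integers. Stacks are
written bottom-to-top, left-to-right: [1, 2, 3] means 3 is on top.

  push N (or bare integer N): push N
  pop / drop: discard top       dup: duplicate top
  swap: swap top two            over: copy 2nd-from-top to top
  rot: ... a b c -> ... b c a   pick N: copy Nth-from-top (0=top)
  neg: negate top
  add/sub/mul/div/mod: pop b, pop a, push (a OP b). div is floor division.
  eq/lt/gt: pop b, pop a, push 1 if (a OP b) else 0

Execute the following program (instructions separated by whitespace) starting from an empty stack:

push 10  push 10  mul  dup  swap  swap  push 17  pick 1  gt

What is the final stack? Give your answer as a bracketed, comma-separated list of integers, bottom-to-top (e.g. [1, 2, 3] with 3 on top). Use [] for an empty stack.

After 'push 10': [10]
After 'push 10': [10, 10]
After 'mul': [100]
After 'dup': [100, 100]
After 'swap': [100, 100]
After 'swap': [100, 100]
After 'push 17': [100, 100, 17]
After 'pick 1': [100, 100, 17, 100]
After 'gt': [100, 100, 0]

Answer: [100, 100, 0]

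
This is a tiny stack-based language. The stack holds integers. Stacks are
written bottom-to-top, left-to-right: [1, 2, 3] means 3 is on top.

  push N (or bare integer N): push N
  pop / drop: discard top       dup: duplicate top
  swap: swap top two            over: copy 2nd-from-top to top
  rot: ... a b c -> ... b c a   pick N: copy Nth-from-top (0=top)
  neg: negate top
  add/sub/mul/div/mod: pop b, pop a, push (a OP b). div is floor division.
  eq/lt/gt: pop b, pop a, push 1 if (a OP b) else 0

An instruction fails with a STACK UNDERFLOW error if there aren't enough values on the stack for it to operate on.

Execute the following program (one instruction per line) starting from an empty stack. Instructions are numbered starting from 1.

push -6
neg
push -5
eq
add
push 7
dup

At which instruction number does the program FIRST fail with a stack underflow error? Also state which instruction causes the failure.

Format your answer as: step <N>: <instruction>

Answer: step 5: add

Derivation:
Step 1 ('push -6'): stack = [-6], depth = 1
Step 2 ('neg'): stack = [6], depth = 1
Step 3 ('push -5'): stack = [6, -5], depth = 2
Step 4 ('eq'): stack = [0], depth = 1
Step 5 ('add'): needs 2 value(s) but depth is 1 — STACK UNDERFLOW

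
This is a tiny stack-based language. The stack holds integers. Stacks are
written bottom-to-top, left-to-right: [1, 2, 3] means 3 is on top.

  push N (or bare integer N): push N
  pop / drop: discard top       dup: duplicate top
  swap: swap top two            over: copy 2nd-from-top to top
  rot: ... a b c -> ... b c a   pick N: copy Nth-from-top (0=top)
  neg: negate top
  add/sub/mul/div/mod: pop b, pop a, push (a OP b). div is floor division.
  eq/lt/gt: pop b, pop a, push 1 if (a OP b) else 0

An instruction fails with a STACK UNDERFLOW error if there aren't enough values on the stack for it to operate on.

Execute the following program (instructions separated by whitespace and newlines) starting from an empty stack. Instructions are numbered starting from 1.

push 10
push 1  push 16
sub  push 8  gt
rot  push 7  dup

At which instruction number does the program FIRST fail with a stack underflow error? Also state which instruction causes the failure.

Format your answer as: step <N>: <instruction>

Answer: step 7: rot

Derivation:
Step 1 ('push 10'): stack = [10], depth = 1
Step 2 ('push 1'): stack = [10, 1], depth = 2
Step 3 ('push 16'): stack = [10, 1, 16], depth = 3
Step 4 ('sub'): stack = [10, -15], depth = 2
Step 5 ('push 8'): stack = [10, -15, 8], depth = 3
Step 6 ('gt'): stack = [10, 0], depth = 2
Step 7 ('rot'): needs 3 value(s) but depth is 2 — STACK UNDERFLOW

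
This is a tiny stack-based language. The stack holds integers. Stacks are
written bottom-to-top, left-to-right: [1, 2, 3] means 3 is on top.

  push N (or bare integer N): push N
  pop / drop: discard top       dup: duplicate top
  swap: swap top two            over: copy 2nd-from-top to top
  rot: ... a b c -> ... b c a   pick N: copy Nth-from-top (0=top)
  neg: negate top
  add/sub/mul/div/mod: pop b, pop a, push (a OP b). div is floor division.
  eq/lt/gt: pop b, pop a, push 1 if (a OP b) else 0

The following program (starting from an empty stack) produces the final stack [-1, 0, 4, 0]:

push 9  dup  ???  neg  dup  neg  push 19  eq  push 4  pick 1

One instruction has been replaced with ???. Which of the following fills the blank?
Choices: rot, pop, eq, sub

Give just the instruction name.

Answer: eq

Derivation:
Stack before ???: [9, 9]
Stack after ???:  [1]
Checking each choice:
  rot: stack underflow (need 3, have 2)
  pop: produces [-9, 0, 4, 0]
  eq: MATCH
  sub: produces [0, 0, 4, 0]


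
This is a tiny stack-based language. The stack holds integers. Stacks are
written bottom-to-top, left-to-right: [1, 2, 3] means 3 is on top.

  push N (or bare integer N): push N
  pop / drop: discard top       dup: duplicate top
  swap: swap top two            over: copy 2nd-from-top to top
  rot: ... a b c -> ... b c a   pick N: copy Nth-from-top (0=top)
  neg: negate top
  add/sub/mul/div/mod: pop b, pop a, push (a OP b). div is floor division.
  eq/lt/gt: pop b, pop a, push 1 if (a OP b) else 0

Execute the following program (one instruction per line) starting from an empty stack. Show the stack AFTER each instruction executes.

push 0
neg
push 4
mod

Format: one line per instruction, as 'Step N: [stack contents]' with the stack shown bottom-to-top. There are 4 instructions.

Step 1: [0]
Step 2: [0]
Step 3: [0, 4]
Step 4: [0]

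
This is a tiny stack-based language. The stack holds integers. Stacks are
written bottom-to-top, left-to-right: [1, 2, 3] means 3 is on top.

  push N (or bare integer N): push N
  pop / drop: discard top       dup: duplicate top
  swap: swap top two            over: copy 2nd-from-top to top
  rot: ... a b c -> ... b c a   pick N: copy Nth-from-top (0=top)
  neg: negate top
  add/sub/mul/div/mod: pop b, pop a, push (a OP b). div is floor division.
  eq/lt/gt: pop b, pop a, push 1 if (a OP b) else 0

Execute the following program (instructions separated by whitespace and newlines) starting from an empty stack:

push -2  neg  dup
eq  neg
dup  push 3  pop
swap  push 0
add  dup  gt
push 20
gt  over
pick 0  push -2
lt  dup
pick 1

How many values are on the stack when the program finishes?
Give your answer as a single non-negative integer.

Answer: 6

Derivation:
After 'push -2': stack = [-2] (depth 1)
After 'neg': stack = [2] (depth 1)
After 'dup': stack = [2, 2] (depth 2)
After 'eq': stack = [1] (depth 1)
After 'neg': stack = [-1] (depth 1)
After 'dup': stack = [-1, -1] (depth 2)
After 'push 3': stack = [-1, -1, 3] (depth 3)
After 'pop': stack = [-1, -1] (depth 2)
After 'swap': stack = [-1, -1] (depth 2)
After 'push 0': stack = [-1, -1, 0] (depth 3)
  ...
After 'dup': stack = [-1, -1, -1] (depth 3)
After 'gt': stack = [-1, 0] (depth 2)
After 'push 20': stack = [-1, 0, 20] (depth 3)
After 'gt': stack = [-1, 0] (depth 2)
After 'over': stack = [-1, 0, -1] (depth 3)
After 'pick 0': stack = [-1, 0, -1, -1] (depth 4)
After 'push -2': stack = [-1, 0, -1, -1, -2] (depth 5)
After 'lt': stack = [-1, 0, -1, 0] (depth 4)
After 'dup': stack = [-1, 0, -1, 0, 0] (depth 5)
After 'pick 1': stack = [-1, 0, -1, 0, 0, 0] (depth 6)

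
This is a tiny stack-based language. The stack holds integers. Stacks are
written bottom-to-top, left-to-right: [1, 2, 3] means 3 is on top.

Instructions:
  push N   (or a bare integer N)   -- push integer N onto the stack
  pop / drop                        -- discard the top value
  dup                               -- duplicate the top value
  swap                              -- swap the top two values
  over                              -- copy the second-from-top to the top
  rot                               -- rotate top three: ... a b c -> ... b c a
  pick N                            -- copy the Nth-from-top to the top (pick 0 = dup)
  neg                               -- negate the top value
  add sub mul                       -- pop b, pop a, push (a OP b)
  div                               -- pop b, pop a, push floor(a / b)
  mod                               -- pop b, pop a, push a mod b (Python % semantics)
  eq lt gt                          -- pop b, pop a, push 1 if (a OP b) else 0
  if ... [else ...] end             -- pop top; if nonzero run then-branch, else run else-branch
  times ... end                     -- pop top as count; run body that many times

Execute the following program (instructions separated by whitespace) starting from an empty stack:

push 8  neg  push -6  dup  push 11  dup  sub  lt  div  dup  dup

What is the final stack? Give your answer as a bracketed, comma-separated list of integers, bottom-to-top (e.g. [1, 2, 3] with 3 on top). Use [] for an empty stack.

After 'push 8': [8]
After 'neg': [-8]
After 'push -6': [-8, -6]
After 'dup': [-8, -6, -6]
After 'push 11': [-8, -6, -6, 11]
After 'dup': [-8, -6, -6, 11, 11]
After 'sub': [-8, -6, -6, 0]
After 'lt': [-8, -6, 1]
After 'div': [-8, -6]
After 'dup': [-8, -6, -6]
After 'dup': [-8, -6, -6, -6]

Answer: [-8, -6, -6, -6]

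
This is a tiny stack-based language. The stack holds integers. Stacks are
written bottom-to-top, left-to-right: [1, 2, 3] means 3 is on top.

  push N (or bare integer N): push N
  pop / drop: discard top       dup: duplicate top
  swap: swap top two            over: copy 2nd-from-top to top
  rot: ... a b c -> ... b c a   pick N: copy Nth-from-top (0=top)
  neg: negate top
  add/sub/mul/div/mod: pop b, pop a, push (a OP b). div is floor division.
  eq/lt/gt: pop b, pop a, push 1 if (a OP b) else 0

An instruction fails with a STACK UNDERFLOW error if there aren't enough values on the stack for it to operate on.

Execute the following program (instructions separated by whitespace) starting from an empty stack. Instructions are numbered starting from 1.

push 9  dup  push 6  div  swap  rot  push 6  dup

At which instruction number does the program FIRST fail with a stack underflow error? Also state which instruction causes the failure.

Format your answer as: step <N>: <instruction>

Step 1 ('push 9'): stack = [9], depth = 1
Step 2 ('dup'): stack = [9, 9], depth = 2
Step 3 ('push 6'): stack = [9, 9, 6], depth = 3
Step 4 ('div'): stack = [9, 1], depth = 2
Step 5 ('swap'): stack = [1, 9], depth = 2
Step 6 ('rot'): needs 3 value(s) but depth is 2 — STACK UNDERFLOW

Answer: step 6: rot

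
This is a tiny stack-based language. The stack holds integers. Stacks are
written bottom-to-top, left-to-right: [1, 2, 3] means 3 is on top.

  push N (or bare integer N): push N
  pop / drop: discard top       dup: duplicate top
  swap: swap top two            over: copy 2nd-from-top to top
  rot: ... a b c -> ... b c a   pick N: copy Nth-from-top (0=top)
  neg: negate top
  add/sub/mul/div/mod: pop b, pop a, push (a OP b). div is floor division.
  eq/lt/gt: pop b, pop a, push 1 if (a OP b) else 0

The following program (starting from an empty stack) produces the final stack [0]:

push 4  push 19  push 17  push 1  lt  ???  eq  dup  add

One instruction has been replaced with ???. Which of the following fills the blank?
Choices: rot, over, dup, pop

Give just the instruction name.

Answer: pop

Derivation:
Stack before ???: [4, 19, 0]
Stack after ???:  [4, 19]
Checking each choice:
  rot: produces [19, 0]
  over: produces [4, 19, 0]
  dup: produces [4, 19, 2]
  pop: MATCH


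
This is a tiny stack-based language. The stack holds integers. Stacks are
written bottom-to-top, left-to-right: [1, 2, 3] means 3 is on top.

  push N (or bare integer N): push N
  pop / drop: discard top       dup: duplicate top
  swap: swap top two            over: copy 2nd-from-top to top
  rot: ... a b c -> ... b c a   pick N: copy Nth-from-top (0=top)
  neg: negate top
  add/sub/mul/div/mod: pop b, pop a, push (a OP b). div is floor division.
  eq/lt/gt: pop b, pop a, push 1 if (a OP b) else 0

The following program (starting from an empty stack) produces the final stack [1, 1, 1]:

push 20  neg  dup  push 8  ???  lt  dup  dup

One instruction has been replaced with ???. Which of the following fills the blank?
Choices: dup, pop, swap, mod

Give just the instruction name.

Answer: mod

Derivation:
Stack before ???: [-20, -20, 8]
Stack after ???:  [-20, 4]
Checking each choice:
  dup: produces [-20, -20, 0, 0, 0]
  pop: produces [0, 0, 0]
  swap: produces [-20, 0, 0, 0]
  mod: MATCH


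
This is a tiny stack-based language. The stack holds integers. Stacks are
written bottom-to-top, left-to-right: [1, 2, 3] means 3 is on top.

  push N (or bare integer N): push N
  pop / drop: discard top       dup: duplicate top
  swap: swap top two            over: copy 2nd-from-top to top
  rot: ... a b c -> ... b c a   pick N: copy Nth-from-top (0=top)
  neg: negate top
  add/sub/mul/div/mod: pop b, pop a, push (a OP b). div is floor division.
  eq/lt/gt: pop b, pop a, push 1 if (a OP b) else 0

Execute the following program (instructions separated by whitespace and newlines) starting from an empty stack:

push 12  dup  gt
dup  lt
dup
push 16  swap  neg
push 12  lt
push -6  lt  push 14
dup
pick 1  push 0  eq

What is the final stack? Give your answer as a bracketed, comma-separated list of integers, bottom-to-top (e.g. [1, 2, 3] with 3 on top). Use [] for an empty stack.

Answer: [0, 16, 0, 14, 14, 0]

Derivation:
After 'push 12': [12]
After 'dup': [12, 12]
After 'gt': [0]
After 'dup': [0, 0]
After 'lt': [0]
After 'dup': [0, 0]
After 'push 16': [0, 0, 16]
After 'swap': [0, 16, 0]
After 'neg': [0, 16, 0]
After 'push 12': [0, 16, 0, 12]
After 'lt': [0, 16, 1]
After 'push -6': [0, 16, 1, -6]
After 'lt': [0, 16, 0]
After 'push 14': [0, 16, 0, 14]
After 'dup': [0, 16, 0, 14, 14]
After 'pick 1': [0, 16, 0, 14, 14, 14]
After 'push 0': [0, 16, 0, 14, 14, 14, 0]
After 'eq': [0, 16, 0, 14, 14, 0]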